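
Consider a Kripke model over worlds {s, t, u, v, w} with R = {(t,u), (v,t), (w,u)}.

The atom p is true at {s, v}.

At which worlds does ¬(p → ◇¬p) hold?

s: p → ◇¬p is F. ✓
t: p → ◇¬p is T. ✗
u: p → ◇¬p is T. ✗
v: p → ◇¬p is T. ✗
w: p → ◇¬p is T. ✗

{s}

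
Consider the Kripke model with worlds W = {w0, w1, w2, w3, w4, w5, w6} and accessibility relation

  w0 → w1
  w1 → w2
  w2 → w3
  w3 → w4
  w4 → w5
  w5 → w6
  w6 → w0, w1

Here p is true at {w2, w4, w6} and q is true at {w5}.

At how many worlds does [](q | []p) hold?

3

w0: successors {w1}; q | []p there: w1:T. ✓
w1: successors {w2}; q | []p there: w2:F. ✗
w2: successors {w3}; q | []p there: w3:T. ✓
w3: successors {w4}; q | []p there: w4:F. ✗
w4: successors {w5}; q | []p there: w5:T. ✓
w5: successors {w6}; q | []p there: w6:F. ✗
w6: successors {w0, w1}; q | []p there: w0:F, w1:T. ✗
Satisfying worlds: {w0, w2, w4}.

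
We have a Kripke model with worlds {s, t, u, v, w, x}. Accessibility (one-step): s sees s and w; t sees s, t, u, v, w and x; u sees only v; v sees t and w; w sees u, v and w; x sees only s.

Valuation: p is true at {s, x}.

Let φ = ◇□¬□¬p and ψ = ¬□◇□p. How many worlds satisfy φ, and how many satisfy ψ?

1 and 6

For ◇□¬□¬p:
s: successors {s, w}; □¬□¬p there: s:F, w:F. ✗
t: successors {s, t, u, v, w, x}; □¬□¬p there: s:F, t:F, u:F, v:F, w:F, x:T. ✓
u: successors {v}; □¬□¬p there: v:F. ✗
v: successors {t, w}; □¬□¬p there: t:F, w:F. ✗
w: successors {u, v, w}; □¬□¬p there: u:F, v:F, w:F. ✗
x: successors {s}; □¬□¬p there: s:F. ✗
— 1 world.
For ¬□◇□p:
s: □◇□p is F. ✓
t: □◇□p is F. ✓
u: □◇□p is F. ✓
v: □◇□p is F. ✓
w: □◇□p is F. ✓
x: □◇□p is F. ✓
— 6 worlds.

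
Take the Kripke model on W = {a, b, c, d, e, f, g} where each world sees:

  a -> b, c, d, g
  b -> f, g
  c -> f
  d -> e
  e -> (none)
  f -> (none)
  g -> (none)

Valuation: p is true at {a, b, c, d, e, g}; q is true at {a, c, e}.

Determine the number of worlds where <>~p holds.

2

a: successors {b, c, d, g}; ~p there: b:F, c:F, d:F, g:F. ✗
b: successors {f, g}; ~p there: f:T, g:F. ✓
c: successors {f}; ~p there: f:T. ✓
d: successors {e}; ~p there: e:F. ✗
e: no successors, so <>~p fails. ✗
f: no successors, so <>~p fails. ✗
g: no successors, so <>~p fails. ✗
Satisfying worlds: {b, c}.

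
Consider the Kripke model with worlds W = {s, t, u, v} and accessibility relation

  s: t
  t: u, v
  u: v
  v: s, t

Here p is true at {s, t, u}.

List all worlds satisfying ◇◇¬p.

s: successors {t}; ◇¬p there: t:T. ✓
t: successors {u, v}; ◇¬p there: u:T, v:F. ✓
u: successors {v}; ◇¬p there: v:F. ✗
v: successors {s, t}; ◇¬p there: s:F, t:T. ✓

{s, t, v}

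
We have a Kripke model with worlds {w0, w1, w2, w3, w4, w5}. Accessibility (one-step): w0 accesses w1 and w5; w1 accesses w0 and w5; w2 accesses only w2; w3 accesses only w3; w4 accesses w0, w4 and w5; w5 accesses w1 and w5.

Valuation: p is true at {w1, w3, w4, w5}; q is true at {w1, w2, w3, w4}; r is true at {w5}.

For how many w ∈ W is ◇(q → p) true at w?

w0: successors {w1, w5}; q → p there: w1:T, w5:T. ✓
w1: successors {w0, w5}; q → p there: w0:T, w5:T. ✓
w2: successors {w2}; q → p there: w2:F. ✗
w3: successors {w3}; q → p there: w3:T. ✓
w4: successors {w0, w4, w5}; q → p there: w0:T, w4:T, w5:T. ✓
w5: successors {w1, w5}; q → p there: w1:T, w5:T. ✓
Satisfying worlds: {w0, w1, w3, w4, w5}.

5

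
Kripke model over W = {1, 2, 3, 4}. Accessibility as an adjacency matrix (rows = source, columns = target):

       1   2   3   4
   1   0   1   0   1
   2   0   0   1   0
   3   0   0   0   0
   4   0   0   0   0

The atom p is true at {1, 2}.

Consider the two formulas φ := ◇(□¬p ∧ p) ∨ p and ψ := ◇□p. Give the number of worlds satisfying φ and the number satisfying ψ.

2 and 2

For ◇(□¬p ∧ p) ∨ p:
1: ◇(□¬p ∧ p) is T, p is T. ✓
2: ◇(□¬p ∧ p) is F, p is T. ✓
3: ◇(□¬p ∧ p) is F, p is F. ✗
4: ◇(□¬p ∧ p) is F, p is F. ✗
— 2 worlds.
For ◇□p:
1: successors {2, 4}; □p there: 2:F, 4:T. ✓
2: successors {3}; □p there: 3:T. ✓
3: no successors, so ◇□p fails. ✗
4: no successors, so ◇□p fails. ✗
— 2 worlds.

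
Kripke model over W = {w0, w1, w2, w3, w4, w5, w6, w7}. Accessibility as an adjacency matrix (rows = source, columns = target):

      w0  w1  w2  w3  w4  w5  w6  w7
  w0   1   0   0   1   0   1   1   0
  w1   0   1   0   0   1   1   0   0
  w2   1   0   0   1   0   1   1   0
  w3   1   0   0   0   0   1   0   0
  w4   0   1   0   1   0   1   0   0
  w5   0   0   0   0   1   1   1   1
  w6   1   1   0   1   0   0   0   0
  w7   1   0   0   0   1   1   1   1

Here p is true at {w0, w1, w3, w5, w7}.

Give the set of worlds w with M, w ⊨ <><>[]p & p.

{w0, w1, w3, w5, w7}

w0: <><>[]p is T, p is T. ✓
w1: <><>[]p is T, p is T. ✓
w2: <><>[]p is T, p is F. ✗
w3: <><>[]p is T, p is T. ✓
w4: <><>[]p is T, p is F. ✗
w5: <><>[]p is T, p is T. ✓
w6: <><>[]p is T, p is F. ✗
w7: <><>[]p is T, p is T. ✓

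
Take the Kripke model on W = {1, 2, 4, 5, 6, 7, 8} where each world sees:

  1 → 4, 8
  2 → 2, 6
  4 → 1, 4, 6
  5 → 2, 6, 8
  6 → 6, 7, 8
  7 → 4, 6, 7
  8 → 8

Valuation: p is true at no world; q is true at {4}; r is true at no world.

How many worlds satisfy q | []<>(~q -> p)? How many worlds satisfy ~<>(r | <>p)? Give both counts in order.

For q | []<>(~q -> p):
1: q is F, []<>(~q -> p) is F. ✗
2: q is F, []<>(~q -> p) is F. ✗
4: q is T, []<>(~q -> p) is F. ✓
5: q is F, []<>(~q -> p) is F. ✗
6: q is F, []<>(~q -> p) is F. ✗
7: q is F, []<>(~q -> p) is F. ✗
8: q is F, []<>(~q -> p) is F. ✗
— 1 world.
For ~<>(r | <>p):
1: <>(r | <>p) is F. ✓
2: <>(r | <>p) is F. ✓
4: <>(r | <>p) is F. ✓
5: <>(r | <>p) is F. ✓
6: <>(r | <>p) is F. ✓
7: <>(r | <>p) is F. ✓
8: <>(r | <>p) is F. ✓
— 7 worlds.

1 and 7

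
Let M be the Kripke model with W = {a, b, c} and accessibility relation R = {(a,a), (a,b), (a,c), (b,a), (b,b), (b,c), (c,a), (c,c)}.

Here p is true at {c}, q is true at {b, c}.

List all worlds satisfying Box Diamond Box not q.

∅

a: successors {a, b, c}; Diamond Box not q there: a:F, b:F, c:F. ✗
b: successors {a, b, c}; Diamond Box not q there: a:F, b:F, c:F. ✗
c: successors {a, c}; Diamond Box not q there: a:F, c:F. ✗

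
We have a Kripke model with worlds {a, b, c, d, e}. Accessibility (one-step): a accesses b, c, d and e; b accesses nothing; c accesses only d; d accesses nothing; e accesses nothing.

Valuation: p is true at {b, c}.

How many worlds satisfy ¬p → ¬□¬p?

3

a: ¬p is T, ¬□¬p is T. ✓
b: ¬p is F, ¬□¬p is F. ✓
c: ¬p is F, ¬□¬p is F. ✓
d: ¬p is T, ¬□¬p is F. ✗
e: ¬p is T, ¬□¬p is F. ✗
Satisfying worlds: {a, b, c}.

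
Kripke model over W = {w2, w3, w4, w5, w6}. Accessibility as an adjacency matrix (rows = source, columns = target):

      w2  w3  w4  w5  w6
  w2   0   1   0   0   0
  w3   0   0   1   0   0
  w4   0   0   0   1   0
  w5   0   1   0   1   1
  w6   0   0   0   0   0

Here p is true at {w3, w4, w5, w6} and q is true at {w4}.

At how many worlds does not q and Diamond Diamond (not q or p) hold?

w2: not q is T, Diamond Diamond (not q or p) is T. ✓
w3: not q is T, Diamond Diamond (not q or p) is T. ✓
w4: not q is F, Diamond Diamond (not q or p) is T. ✗
w5: not q is T, Diamond Diamond (not q or p) is T. ✓
w6: not q is T, Diamond Diamond (not q or p) is F. ✗
Satisfying worlds: {w2, w3, w5}.

3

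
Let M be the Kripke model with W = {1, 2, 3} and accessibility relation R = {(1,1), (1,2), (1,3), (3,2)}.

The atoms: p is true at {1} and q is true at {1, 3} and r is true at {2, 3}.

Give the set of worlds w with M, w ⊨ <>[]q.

1: successors {1, 2, 3}; []q there: 1:F, 2:T, 3:F. ✓
2: no successors, so <>[]q fails. ✗
3: successors {2}; []q there: 2:T. ✓

{1, 3}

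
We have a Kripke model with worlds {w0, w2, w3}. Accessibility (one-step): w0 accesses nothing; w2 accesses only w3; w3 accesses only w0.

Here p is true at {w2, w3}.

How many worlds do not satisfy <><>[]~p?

w0: no successors, so <><>[]~p fails. ✗
w2: successors {w3}; <>[]~p there: w3:T. ✓
w3: successors {w0}; <>[]~p there: w0:F. ✗
Satisfying worlds: {w2}.
So <><>[]~p fails at the other 2 worlds.

2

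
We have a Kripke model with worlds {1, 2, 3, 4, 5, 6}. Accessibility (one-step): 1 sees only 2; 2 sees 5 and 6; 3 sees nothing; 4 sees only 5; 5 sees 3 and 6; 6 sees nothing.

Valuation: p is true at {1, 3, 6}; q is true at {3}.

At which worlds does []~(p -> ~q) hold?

{3, 6}

1: successors {2}; ~(p -> ~q) there: 2:F. ✗
2: successors {5, 6}; ~(p -> ~q) there: 5:F, 6:F. ✗
3: no successors, so []~(p -> ~q) holds vacuously. ✓
4: successors {5}; ~(p -> ~q) there: 5:F. ✗
5: successors {3, 6}; ~(p -> ~q) there: 3:T, 6:F. ✗
6: no successors, so []~(p -> ~q) holds vacuously. ✓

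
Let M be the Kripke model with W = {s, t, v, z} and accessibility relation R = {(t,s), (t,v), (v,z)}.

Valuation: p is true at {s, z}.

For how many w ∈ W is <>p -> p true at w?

2

s: <>p is F, p is T. ✓
t: <>p is T, p is F. ✗
v: <>p is T, p is F. ✗
z: <>p is F, p is T. ✓
Satisfying worlds: {s, z}.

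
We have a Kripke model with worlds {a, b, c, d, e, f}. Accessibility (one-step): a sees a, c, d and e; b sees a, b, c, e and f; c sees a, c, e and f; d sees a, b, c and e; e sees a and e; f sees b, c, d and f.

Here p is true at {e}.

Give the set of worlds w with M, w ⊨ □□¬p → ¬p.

a: □□¬p is F, ¬p is T. ✓
b: □□¬p is F, ¬p is T. ✓
c: □□¬p is F, ¬p is T. ✓
d: □□¬p is F, ¬p is T. ✓
e: □□¬p is F, ¬p is F. ✓
f: □□¬p is F, ¬p is T. ✓

{a, b, c, d, e, f}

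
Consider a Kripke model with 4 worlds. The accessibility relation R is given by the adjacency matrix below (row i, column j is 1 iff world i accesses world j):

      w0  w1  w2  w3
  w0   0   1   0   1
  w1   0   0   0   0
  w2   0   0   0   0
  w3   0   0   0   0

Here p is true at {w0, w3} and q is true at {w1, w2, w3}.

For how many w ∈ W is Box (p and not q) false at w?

1

w0: successors {w1, w3}; p and not q there: w1:F, w3:F. ✗
w1: no successors, so Box (p and not q) holds vacuously. ✓
w2: no successors, so Box (p and not q) holds vacuously. ✓
w3: no successors, so Box (p and not q) holds vacuously. ✓
Satisfying worlds: {w1, w2, w3}.
So Box (p and not q) fails at the other 1 world.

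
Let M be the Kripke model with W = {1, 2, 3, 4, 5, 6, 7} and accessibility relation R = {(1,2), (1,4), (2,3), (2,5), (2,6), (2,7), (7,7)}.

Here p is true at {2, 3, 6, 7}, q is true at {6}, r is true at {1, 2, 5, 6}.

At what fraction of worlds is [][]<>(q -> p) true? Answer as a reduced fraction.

6/7

1: successors {2, 4}; []<>(q -> p) there: 2:F, 4:T. ✗
2: successors {3, 5, 6, 7}; []<>(q -> p) there: 3:T, 5:T, 6:T, 7:T. ✓
3: no successors, so [][]<>(q -> p) holds vacuously. ✓
4: no successors, so [][]<>(q -> p) holds vacuously. ✓
5: no successors, so [][]<>(q -> p) holds vacuously. ✓
6: no successors, so [][]<>(q -> p) holds vacuously. ✓
7: successors {7}; []<>(q -> p) there: 7:T. ✓
That's 6 of 7 worlds, so 6/7.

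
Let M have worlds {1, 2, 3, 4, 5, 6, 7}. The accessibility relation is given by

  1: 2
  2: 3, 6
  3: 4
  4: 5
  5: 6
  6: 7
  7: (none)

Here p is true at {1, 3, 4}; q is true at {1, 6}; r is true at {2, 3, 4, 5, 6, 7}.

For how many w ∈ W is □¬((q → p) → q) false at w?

2

1: successors {2}; ¬((q → p) → q) there: 2:T. ✓
2: successors {3, 6}; ¬((q → p) → q) there: 3:T, 6:F. ✗
3: successors {4}; ¬((q → p) → q) there: 4:T. ✓
4: successors {5}; ¬((q → p) → q) there: 5:T. ✓
5: successors {6}; ¬((q → p) → q) there: 6:F. ✗
6: successors {7}; ¬((q → p) → q) there: 7:T. ✓
7: no successors, so □¬((q → p) → q) holds vacuously. ✓
Satisfying worlds: {1, 3, 4, 6, 7}.
So □¬((q → p) → q) fails at the other 2 worlds.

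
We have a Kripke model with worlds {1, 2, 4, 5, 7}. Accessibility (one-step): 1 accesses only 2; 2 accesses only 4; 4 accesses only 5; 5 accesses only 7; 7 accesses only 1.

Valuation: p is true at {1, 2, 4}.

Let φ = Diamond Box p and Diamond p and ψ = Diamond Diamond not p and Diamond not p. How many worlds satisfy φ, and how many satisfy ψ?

2 and 1

For Diamond Box p and Diamond p:
1: Diamond Box p is T, Diamond p is T. ✓
2: Diamond Box p is F, Diamond p is T. ✗
4: Diamond Box p is F, Diamond p is F. ✗
5: Diamond Box p is T, Diamond p is F. ✗
7: Diamond Box p is T, Diamond p is T. ✓
— 2 worlds.
For Diamond Diamond not p and Diamond not p:
1: Diamond Diamond not p is F, Diamond not p is F. ✗
2: Diamond Diamond not p is T, Diamond not p is F. ✗
4: Diamond Diamond not p is T, Diamond not p is T. ✓
5: Diamond Diamond not p is F, Diamond not p is T. ✗
7: Diamond Diamond not p is F, Diamond not p is F. ✗
— 1 world.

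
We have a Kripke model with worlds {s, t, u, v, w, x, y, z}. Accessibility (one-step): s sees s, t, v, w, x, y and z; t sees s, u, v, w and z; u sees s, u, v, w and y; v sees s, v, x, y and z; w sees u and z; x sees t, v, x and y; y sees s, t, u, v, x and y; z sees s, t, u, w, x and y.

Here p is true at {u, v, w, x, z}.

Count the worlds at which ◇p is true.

s: successors {s, t, v, w, x, y, z}; p there: s:F, t:F, v:T, w:T, x:T, y:F, z:T. ✓
t: successors {s, u, v, w, z}; p there: s:F, u:T, v:T, w:T, z:T. ✓
u: successors {s, u, v, w, y}; p there: s:F, u:T, v:T, w:T, y:F. ✓
v: successors {s, v, x, y, z}; p there: s:F, v:T, x:T, y:F, z:T. ✓
w: successors {u, z}; p there: u:T, z:T. ✓
x: successors {t, v, x, y}; p there: t:F, v:T, x:T, y:F. ✓
y: successors {s, t, u, v, x, y}; p there: s:F, t:F, u:T, v:T, x:T, y:F. ✓
z: successors {s, t, u, w, x, y}; p there: s:F, t:F, u:T, w:T, x:T, y:F. ✓
Satisfying worlds: {s, t, u, v, w, x, y, z}.

8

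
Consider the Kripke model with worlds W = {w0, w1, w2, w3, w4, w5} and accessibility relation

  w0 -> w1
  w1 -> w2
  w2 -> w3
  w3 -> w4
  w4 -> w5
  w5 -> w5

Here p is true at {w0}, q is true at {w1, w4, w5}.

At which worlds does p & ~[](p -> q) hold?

w0: p is T, ~[](p -> q) is F. ✗
w1: p is F, ~[](p -> q) is F. ✗
w2: p is F, ~[](p -> q) is F. ✗
w3: p is F, ~[](p -> q) is F. ✗
w4: p is F, ~[](p -> q) is F. ✗
w5: p is F, ~[](p -> q) is F. ✗

∅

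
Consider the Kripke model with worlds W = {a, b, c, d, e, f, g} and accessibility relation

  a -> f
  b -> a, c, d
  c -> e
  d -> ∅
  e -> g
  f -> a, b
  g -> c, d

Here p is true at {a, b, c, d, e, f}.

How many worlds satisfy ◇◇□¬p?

4

a: successors {f}; ◇□¬p there: f:F. ✗
b: successors {a, c, d}; ◇□¬p there: a:F, c:T, d:F. ✓
c: successors {e}; ◇□¬p there: e:F. ✗
d: no successors, so ◇◇□¬p fails. ✗
e: successors {g}; ◇□¬p there: g:T. ✓
f: successors {a, b}; ◇□¬p there: a:F, b:T. ✓
g: successors {c, d}; ◇□¬p there: c:T, d:F. ✓
Satisfying worlds: {b, e, f, g}.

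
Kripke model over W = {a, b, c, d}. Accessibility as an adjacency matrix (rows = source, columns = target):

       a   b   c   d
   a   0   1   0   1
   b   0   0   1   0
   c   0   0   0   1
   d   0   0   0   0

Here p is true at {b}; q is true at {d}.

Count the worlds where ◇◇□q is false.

2

a: successors {b, d}; ◇□q there: b:T, d:F. ✓
b: successors {c}; ◇□q there: c:T. ✓
c: successors {d}; ◇□q there: d:F. ✗
d: no successors, so ◇◇□q fails. ✗
Satisfying worlds: {a, b}.
So ◇◇□q fails at the other 2 worlds.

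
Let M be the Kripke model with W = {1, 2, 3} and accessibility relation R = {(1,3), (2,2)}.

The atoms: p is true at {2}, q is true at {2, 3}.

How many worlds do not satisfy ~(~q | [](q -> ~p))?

2

1: ~q | [](q -> ~p) is T. ✗
2: ~q | [](q -> ~p) is F. ✓
3: ~q | [](q -> ~p) is T. ✗
Satisfying worlds: {2}.
So ~(~q | [](q -> ~p)) fails at the other 2 worlds.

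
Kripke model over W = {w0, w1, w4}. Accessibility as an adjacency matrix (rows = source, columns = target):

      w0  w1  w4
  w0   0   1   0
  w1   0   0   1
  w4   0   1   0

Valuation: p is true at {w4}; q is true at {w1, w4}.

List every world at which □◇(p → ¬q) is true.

w0: successors {w1}; ◇(p → ¬q) there: w1:F. ✗
w1: successors {w4}; ◇(p → ¬q) there: w4:T. ✓
w4: successors {w1}; ◇(p → ¬q) there: w1:F. ✗

{w1}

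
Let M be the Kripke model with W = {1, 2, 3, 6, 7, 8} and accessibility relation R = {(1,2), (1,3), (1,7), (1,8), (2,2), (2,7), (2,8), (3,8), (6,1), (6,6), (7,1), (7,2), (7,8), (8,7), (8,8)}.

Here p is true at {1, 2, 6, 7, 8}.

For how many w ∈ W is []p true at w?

5

1: successors {2, 3, 7, 8}; p there: 2:T, 3:F, 7:T, 8:T. ✗
2: successors {2, 7, 8}; p there: 2:T, 7:T, 8:T. ✓
3: successors {8}; p there: 8:T. ✓
6: successors {1, 6}; p there: 1:T, 6:T. ✓
7: successors {1, 2, 8}; p there: 1:T, 2:T, 8:T. ✓
8: successors {7, 8}; p there: 7:T, 8:T. ✓
Satisfying worlds: {2, 3, 6, 7, 8}.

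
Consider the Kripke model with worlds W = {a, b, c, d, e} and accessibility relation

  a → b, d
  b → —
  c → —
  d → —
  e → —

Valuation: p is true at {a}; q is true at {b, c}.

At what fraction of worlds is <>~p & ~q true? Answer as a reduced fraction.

1/5

a: <>~p is T, ~q is T. ✓
b: <>~p is F, ~q is F. ✗
c: <>~p is F, ~q is F. ✗
d: <>~p is F, ~q is T. ✗
e: <>~p is F, ~q is T. ✗
That's 1 of 5 worlds, so 1/5.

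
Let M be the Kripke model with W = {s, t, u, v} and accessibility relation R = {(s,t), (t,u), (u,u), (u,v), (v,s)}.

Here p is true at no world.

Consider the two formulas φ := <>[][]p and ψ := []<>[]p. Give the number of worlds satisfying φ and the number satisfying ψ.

0 and 0

For <>[][]p:
s: successors {t}; [][]p there: t:F. ✗
t: successors {u}; [][]p there: u:F. ✗
u: successors {u, v}; [][]p there: u:F, v:F. ✗
v: successors {s}; [][]p there: s:F. ✗
— 0 worlds.
For []<>[]p:
s: successors {t}; <>[]p there: t:F. ✗
t: successors {u}; <>[]p there: u:F. ✗
u: successors {u, v}; <>[]p there: u:F, v:F. ✗
v: successors {s}; <>[]p there: s:F. ✗
— 0 worlds.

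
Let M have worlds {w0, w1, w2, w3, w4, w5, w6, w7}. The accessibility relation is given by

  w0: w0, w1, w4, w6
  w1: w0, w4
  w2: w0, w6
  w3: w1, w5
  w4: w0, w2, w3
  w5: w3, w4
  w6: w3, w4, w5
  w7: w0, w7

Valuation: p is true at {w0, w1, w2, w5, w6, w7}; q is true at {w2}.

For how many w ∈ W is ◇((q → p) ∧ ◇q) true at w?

w0: successors {w0, w1, w4, w6}; (q → p) ∧ ◇q there: w0:F, w1:F, w4:T, w6:F. ✓
w1: successors {w0, w4}; (q → p) ∧ ◇q there: w0:F, w4:T. ✓
w2: successors {w0, w6}; (q → p) ∧ ◇q there: w0:F, w6:F. ✗
w3: successors {w1, w5}; (q → p) ∧ ◇q there: w1:F, w5:F. ✗
w4: successors {w0, w2, w3}; (q → p) ∧ ◇q there: w0:F, w2:F, w3:F. ✗
w5: successors {w3, w4}; (q → p) ∧ ◇q there: w3:F, w4:T. ✓
w6: successors {w3, w4, w5}; (q → p) ∧ ◇q there: w3:F, w4:T, w5:F. ✓
w7: successors {w0, w7}; (q → p) ∧ ◇q there: w0:F, w7:F. ✗
Satisfying worlds: {w0, w1, w5, w6}.

4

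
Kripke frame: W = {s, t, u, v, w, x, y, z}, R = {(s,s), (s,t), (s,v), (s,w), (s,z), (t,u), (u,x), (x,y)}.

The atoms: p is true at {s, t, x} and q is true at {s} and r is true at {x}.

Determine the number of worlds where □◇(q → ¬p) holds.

s: successors {s, t, v, w, z}; ◇(q → ¬p) there: s:T, t:T, v:F, w:F, z:F. ✗
t: successors {u}; ◇(q → ¬p) there: u:T. ✓
u: successors {x}; ◇(q → ¬p) there: x:T. ✓
v: no successors, so □◇(q → ¬p) holds vacuously. ✓
w: no successors, so □◇(q → ¬p) holds vacuously. ✓
x: successors {y}; ◇(q → ¬p) there: y:F. ✗
y: no successors, so □◇(q → ¬p) holds vacuously. ✓
z: no successors, so □◇(q → ¬p) holds vacuously. ✓
Satisfying worlds: {t, u, v, w, y, z}.

6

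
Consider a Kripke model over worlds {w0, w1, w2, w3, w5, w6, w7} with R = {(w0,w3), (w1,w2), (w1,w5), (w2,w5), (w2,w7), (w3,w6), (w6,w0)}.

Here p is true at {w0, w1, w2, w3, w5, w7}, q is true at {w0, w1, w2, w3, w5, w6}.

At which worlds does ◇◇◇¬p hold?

w0: successors {w3}; ◇◇¬p there: w3:F. ✗
w1: successors {w2, w5}; ◇◇¬p there: w2:F, w5:F. ✗
w2: successors {w5, w7}; ◇◇¬p there: w5:F, w7:F. ✗
w3: successors {w6}; ◇◇¬p there: w6:F. ✗
w5: no successors, so ◇◇◇¬p fails. ✗
w6: successors {w0}; ◇◇¬p there: w0:T. ✓
w7: no successors, so ◇◇◇¬p fails. ✗

{w6}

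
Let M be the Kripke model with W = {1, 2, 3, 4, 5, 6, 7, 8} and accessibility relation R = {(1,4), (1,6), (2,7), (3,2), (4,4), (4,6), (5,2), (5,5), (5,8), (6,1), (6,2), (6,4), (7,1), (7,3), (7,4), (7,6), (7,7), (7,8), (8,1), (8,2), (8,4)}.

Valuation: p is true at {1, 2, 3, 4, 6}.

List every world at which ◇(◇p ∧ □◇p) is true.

1: successors {4, 6}; ◇p ∧ □◇p there: 4:T, 6:F. ✓
2: successors {7}; ◇p ∧ □◇p there: 7:T. ✓
3: successors {2}; ◇p ∧ □◇p there: 2:F. ✗
4: successors {4, 6}; ◇p ∧ □◇p there: 4:T, 6:F. ✓
5: successors {2, 5, 8}; ◇p ∧ □◇p there: 2:F, 5:F, 8:F. ✗
6: successors {1, 2, 4}; ◇p ∧ □◇p there: 1:T, 2:F, 4:T. ✓
7: successors {1, 3, 4, 6, 7, 8}; ◇p ∧ □◇p there: 1:T, 3:F, 4:T, 6:F, 7:T, 8:F. ✓
8: successors {1, 2, 4}; ◇p ∧ □◇p there: 1:T, 2:F, 4:T. ✓

{1, 2, 4, 6, 7, 8}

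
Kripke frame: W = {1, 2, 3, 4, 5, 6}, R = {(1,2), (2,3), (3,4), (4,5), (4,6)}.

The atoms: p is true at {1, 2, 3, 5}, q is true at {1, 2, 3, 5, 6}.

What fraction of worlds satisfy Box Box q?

5/6

1: successors {2}; Box q there: 2:T. ✓
2: successors {3}; Box q there: 3:F. ✗
3: successors {4}; Box q there: 4:T. ✓
4: successors {5, 6}; Box q there: 5:T, 6:T. ✓
5: no successors, so Box Box q holds vacuously. ✓
6: no successors, so Box Box q holds vacuously. ✓
That's 5 of 6 worlds, so 5/6.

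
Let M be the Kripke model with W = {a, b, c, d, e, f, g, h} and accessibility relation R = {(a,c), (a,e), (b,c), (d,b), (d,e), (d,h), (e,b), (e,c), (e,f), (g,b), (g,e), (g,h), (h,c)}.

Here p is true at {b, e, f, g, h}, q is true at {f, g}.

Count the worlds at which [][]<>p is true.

4

a: successors {c, e}; []<>p there: c:T, e:F. ✗
b: successors {c}; []<>p there: c:T. ✓
c: no successors, so [][]<>p holds vacuously. ✓
d: successors {b, e, h}; []<>p there: b:F, e:F, h:F. ✗
e: successors {b, c, f}; []<>p there: b:F, c:T, f:T. ✗
f: no successors, so [][]<>p holds vacuously. ✓
g: successors {b, e, h}; []<>p there: b:F, e:F, h:F. ✗
h: successors {c}; []<>p there: c:T. ✓
Satisfying worlds: {b, c, f, h}.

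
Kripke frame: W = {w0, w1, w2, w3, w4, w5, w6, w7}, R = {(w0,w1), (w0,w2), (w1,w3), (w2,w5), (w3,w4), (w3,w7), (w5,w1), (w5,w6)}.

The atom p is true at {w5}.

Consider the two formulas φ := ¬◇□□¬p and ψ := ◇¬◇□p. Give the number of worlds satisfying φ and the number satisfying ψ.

3 and 3

For ¬◇□□¬p:
w0: ◇□□¬p is T. ✗
w1: ◇□□¬p is T. ✗
w2: ◇□□¬p is T. ✗
w3: ◇□□¬p is T. ✗
w4: ◇□□¬p is F. ✓
w5: ◇□□¬p is T. ✗
w6: ◇□□¬p is F. ✓
w7: ◇□□¬p is F. ✓
— 3 worlds.
For ◇¬◇□p:
w0: successors {w1, w2}; ¬◇□p there: w1:T, w2:T. ✓
w1: successors {w3}; ¬◇□p there: w3:F. ✗
w2: successors {w5}; ¬◇□p there: w5:F. ✗
w3: successors {w4, w7}; ¬◇□p there: w4:T, w7:T. ✓
w4: no successors, so ◇¬◇□p fails. ✗
w5: successors {w1, w6}; ¬◇□p there: w1:T, w6:T. ✓
w6: no successors, so ◇¬◇□p fails. ✗
w7: no successors, so ◇¬◇□p fails. ✗
— 3 worlds.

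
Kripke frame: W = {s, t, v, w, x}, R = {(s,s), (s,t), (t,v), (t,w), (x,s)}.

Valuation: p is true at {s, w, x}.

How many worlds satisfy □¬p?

s: successors {s, t}; ¬p there: s:F, t:T. ✗
t: successors {v, w}; ¬p there: v:T, w:F. ✗
v: no successors, so □¬p holds vacuously. ✓
w: no successors, so □¬p holds vacuously. ✓
x: successors {s}; ¬p there: s:F. ✗
Satisfying worlds: {v, w}.

2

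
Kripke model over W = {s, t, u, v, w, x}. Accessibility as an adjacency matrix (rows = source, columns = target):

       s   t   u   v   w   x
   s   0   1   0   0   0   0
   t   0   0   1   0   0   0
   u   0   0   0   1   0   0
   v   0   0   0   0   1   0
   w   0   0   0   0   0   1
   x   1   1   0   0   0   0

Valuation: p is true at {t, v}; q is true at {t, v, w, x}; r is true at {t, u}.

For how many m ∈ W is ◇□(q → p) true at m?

4

s: successors {t}; □(q → p) there: t:T. ✓
t: successors {u}; □(q → p) there: u:T. ✓
u: successors {v}; □(q → p) there: v:F. ✗
v: successors {w}; □(q → p) there: w:F. ✗
w: successors {x}; □(q → p) there: x:T. ✓
x: successors {s, t}; □(q → p) there: s:T, t:T. ✓
Satisfying worlds: {s, t, w, x}.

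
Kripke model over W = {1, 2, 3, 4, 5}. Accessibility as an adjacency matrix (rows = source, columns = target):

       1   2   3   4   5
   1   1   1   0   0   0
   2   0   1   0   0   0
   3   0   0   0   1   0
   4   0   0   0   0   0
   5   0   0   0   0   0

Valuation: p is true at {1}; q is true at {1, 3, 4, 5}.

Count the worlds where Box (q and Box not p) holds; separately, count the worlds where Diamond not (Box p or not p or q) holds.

For Box (q and Box not p):
1: successors {1, 2}; q and Box not p there: 1:F, 2:F. ✗
2: successors {2}; q and Box not p there: 2:F. ✗
3: successors {4}; q and Box not p there: 4:T. ✓
4: no successors, so Box (q and Box not p) holds vacuously. ✓
5: no successors, so Box (q and Box not p) holds vacuously. ✓
— 3 worlds.
For Diamond not (Box p or not p or q):
1: successors {1, 2}; not (Box p or not p or q) there: 1:F, 2:F. ✗
2: successors {2}; not (Box p or not p or q) there: 2:F. ✗
3: successors {4}; not (Box p or not p or q) there: 4:F. ✗
4: no successors, so Diamond not (Box p or not p or q) fails. ✗
5: no successors, so Diamond not (Box p or not p or q) fails. ✗
— 0 worlds.

3 and 0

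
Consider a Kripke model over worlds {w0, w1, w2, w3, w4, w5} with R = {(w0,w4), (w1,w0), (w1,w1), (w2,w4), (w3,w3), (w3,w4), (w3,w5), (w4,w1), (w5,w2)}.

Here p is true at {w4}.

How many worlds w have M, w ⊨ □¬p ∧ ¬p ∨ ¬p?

5

w0: □¬p ∧ ¬p is F, ¬p is T. ✓
w1: □¬p ∧ ¬p is T, ¬p is T. ✓
w2: □¬p ∧ ¬p is F, ¬p is T. ✓
w3: □¬p ∧ ¬p is F, ¬p is T. ✓
w4: □¬p ∧ ¬p is F, ¬p is F. ✗
w5: □¬p ∧ ¬p is T, ¬p is T. ✓
Satisfying worlds: {w0, w1, w2, w3, w5}.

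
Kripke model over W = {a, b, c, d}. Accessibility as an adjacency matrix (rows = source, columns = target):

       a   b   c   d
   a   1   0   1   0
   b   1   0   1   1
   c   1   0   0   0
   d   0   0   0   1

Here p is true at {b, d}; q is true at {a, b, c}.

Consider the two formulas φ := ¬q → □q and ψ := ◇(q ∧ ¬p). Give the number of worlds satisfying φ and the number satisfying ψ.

For ¬q → □q:
a: ¬q is F, □q is T. ✓
b: ¬q is F, □q is F. ✓
c: ¬q is F, □q is T. ✓
d: ¬q is T, □q is F. ✗
— 3 worlds.
For ◇(q ∧ ¬p):
a: successors {a, c}; q ∧ ¬p there: a:T, c:T. ✓
b: successors {a, c, d}; q ∧ ¬p there: a:T, c:T, d:F. ✓
c: successors {a}; q ∧ ¬p there: a:T. ✓
d: successors {d}; q ∧ ¬p there: d:F. ✗
— 3 worlds.

3 and 3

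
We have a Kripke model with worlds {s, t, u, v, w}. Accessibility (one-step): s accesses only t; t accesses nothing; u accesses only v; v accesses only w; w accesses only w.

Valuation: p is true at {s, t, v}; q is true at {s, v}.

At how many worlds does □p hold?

s: successors {t}; p there: t:T. ✓
t: no successors, so □p holds vacuously. ✓
u: successors {v}; p there: v:T. ✓
v: successors {w}; p there: w:F. ✗
w: successors {w}; p there: w:F. ✗
Satisfying worlds: {s, t, u}.

3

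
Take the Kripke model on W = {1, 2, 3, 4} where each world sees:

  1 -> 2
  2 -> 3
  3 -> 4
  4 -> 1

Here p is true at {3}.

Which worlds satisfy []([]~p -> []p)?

1: successors {2}; []~p -> []p there: 2:T. ✓
2: successors {3}; []~p -> []p there: 3:F. ✗
3: successors {4}; []~p -> []p there: 4:F. ✗
4: successors {1}; []~p -> []p there: 1:F. ✗

{1}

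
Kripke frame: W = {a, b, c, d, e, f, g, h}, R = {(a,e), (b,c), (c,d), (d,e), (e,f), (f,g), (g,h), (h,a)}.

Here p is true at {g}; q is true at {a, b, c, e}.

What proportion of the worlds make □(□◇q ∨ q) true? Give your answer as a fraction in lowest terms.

a: successors {e}; □◇q ∨ q there: e:T. ✓
b: successors {c}; □◇q ∨ q there: c:T. ✓
c: successors {d}; □◇q ∨ q there: d:F. ✗
d: successors {e}; □◇q ∨ q there: e:T. ✓
e: successors {f}; □◇q ∨ q there: f:F. ✗
f: successors {g}; □◇q ∨ q there: g:T. ✓
g: successors {h}; □◇q ∨ q there: h:T. ✓
h: successors {a}; □◇q ∨ q there: a:T. ✓
That's 6 of 8 worlds, so 6/8 = 3/4.

3/4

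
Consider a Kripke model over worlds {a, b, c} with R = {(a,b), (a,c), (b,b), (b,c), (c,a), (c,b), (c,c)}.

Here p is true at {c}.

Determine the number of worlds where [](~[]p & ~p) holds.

a: successors {b, c}; ~[]p & ~p there: b:T, c:F. ✗
b: successors {b, c}; ~[]p & ~p there: b:T, c:F. ✗
c: successors {a, b, c}; ~[]p & ~p there: a:T, b:T, c:F. ✗
Satisfying worlds: ∅.

0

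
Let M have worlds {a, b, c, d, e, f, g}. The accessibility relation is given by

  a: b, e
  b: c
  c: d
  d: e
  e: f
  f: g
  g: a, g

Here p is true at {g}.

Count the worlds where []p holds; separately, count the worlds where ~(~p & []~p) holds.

1 and 2

For []p:
a: successors {b, e}; p there: b:F, e:F. ✗
b: successors {c}; p there: c:F. ✗
c: successors {d}; p there: d:F. ✗
d: successors {e}; p there: e:F. ✗
e: successors {f}; p there: f:F. ✗
f: successors {g}; p there: g:T. ✓
g: successors {a, g}; p there: a:F, g:T. ✗
— 1 world.
For ~(~p & []~p):
a: ~p & []~p is T. ✗
b: ~p & []~p is T. ✗
c: ~p & []~p is T. ✗
d: ~p & []~p is T. ✗
e: ~p & []~p is T. ✗
f: ~p & []~p is F. ✓
g: ~p & []~p is F. ✓
— 2 worlds.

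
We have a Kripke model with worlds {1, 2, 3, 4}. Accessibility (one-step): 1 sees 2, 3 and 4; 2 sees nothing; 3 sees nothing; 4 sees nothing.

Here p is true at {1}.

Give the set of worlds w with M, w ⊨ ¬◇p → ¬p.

{2, 3, 4}

1: ¬◇p is T, ¬p is F. ✗
2: ¬◇p is T, ¬p is T. ✓
3: ¬◇p is T, ¬p is T. ✓
4: ¬◇p is T, ¬p is T. ✓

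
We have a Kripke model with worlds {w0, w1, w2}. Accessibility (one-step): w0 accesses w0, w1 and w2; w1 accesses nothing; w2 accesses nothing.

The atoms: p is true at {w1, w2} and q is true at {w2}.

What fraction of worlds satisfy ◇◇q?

w0: successors {w0, w1, w2}; ◇q there: w0:T, w1:F, w2:F. ✓
w1: no successors, so ◇◇q fails. ✗
w2: no successors, so ◇◇q fails. ✗
That's 1 of 3 worlds, so 1/3.

1/3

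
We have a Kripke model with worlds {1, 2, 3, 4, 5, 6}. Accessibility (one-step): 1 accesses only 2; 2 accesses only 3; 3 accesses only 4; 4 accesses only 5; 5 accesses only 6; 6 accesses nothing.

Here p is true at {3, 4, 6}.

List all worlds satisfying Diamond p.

1: successors {2}; p there: 2:F. ✗
2: successors {3}; p there: 3:T. ✓
3: successors {4}; p there: 4:T. ✓
4: successors {5}; p there: 5:F. ✗
5: successors {6}; p there: 6:T. ✓
6: no successors, so Diamond p fails. ✗

{2, 3, 5}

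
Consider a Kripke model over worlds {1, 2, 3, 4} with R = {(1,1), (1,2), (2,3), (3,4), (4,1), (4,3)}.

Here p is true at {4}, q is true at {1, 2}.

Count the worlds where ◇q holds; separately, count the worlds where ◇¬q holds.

2 and 3

For ◇q:
1: successors {1, 2}; q there: 1:T, 2:T. ✓
2: successors {3}; q there: 3:F. ✗
3: successors {4}; q there: 4:F. ✗
4: successors {1, 3}; q there: 1:T, 3:F. ✓
— 2 worlds.
For ◇¬q:
1: successors {1, 2}; ¬q there: 1:F, 2:F. ✗
2: successors {3}; ¬q there: 3:T. ✓
3: successors {4}; ¬q there: 4:T. ✓
4: successors {1, 3}; ¬q there: 1:F, 3:T. ✓
— 3 worlds.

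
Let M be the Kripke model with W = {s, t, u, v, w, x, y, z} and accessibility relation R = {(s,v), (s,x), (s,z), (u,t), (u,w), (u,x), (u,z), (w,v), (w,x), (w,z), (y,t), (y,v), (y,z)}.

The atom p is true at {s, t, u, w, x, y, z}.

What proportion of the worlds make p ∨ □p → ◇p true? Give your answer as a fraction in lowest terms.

1/2

s: p ∨ □p is T, ◇p is T. ✓
t: p ∨ □p is T, ◇p is F. ✗
u: p ∨ □p is T, ◇p is T. ✓
v: p ∨ □p is T, ◇p is F. ✗
w: p ∨ □p is T, ◇p is T. ✓
x: p ∨ □p is T, ◇p is F. ✗
y: p ∨ □p is T, ◇p is T. ✓
z: p ∨ □p is T, ◇p is F. ✗
That's 4 of 8 worlds, so 4/8 = 1/2.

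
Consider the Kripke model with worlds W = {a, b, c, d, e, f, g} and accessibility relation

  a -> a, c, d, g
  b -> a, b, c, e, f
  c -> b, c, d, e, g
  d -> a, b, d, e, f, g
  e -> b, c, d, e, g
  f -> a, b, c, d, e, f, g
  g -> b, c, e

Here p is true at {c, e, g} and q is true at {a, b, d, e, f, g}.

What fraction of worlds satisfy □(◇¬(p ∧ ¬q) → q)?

a: successors {a, c, d, g}; ◇¬(p ∧ ¬q) → q there: a:T, c:F, d:T, g:T. ✗
b: successors {a, b, c, e, f}; ◇¬(p ∧ ¬q) → q there: a:T, b:T, c:F, e:T, f:T. ✗
c: successors {b, c, d, e, g}; ◇¬(p ∧ ¬q) → q there: b:T, c:F, d:T, e:T, g:T. ✗
d: successors {a, b, d, e, f, g}; ◇¬(p ∧ ¬q) → q there: a:T, b:T, d:T, e:T, f:T, g:T. ✓
e: successors {b, c, d, e, g}; ◇¬(p ∧ ¬q) → q there: b:T, c:F, d:T, e:T, g:T. ✗
f: successors {a, b, c, d, e, f, g}; ◇¬(p ∧ ¬q) → q there: a:T, b:T, c:F, d:T, e:T, f:T, g:T. ✗
g: successors {b, c, e}; ◇¬(p ∧ ¬q) → q there: b:T, c:F, e:T. ✗
That's 1 of 7 worlds, so 1/7.

1/7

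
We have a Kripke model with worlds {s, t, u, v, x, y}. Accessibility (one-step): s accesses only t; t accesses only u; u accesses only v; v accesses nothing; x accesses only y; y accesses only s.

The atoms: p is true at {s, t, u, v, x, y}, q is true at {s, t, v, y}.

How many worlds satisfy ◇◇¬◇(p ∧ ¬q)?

3

s: successors {t}; ◇¬◇(p ∧ ¬q) there: t:T. ✓
t: successors {u}; ◇¬◇(p ∧ ¬q) there: u:T. ✓
u: successors {v}; ◇¬◇(p ∧ ¬q) there: v:F. ✗
v: no successors, so ◇◇¬◇(p ∧ ¬q) fails. ✗
x: successors {y}; ◇¬◇(p ∧ ¬q) there: y:T. ✓
y: successors {s}; ◇¬◇(p ∧ ¬q) there: s:F. ✗
Satisfying worlds: {s, t, x}.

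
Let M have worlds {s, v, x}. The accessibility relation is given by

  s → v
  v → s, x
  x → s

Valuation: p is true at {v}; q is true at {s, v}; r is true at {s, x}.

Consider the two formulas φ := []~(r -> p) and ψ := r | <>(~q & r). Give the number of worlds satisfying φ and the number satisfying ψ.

For []~(r -> p):
s: successors {v}; ~(r -> p) there: v:F. ✗
v: successors {s, x}; ~(r -> p) there: s:T, x:T. ✓
x: successors {s}; ~(r -> p) there: s:T. ✓
— 2 worlds.
For r | <>(~q & r):
s: r is T, <>(~q & r) is F. ✓
v: r is F, <>(~q & r) is T. ✓
x: r is T, <>(~q & r) is F. ✓
— 3 worlds.

2 and 3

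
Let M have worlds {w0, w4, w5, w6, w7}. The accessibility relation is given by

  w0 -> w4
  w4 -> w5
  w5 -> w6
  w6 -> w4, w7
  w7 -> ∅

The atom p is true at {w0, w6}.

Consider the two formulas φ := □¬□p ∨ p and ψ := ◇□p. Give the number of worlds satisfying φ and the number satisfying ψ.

4 and 2

For □¬□p ∨ p:
w0: □¬□p is T, p is T. ✓
w4: □¬□p is F, p is F. ✗
w5: □¬□p is T, p is F. ✓
w6: □¬□p is F, p is T. ✓
w7: □¬□p is T, p is F. ✓
— 4 worlds.
For ◇□p:
w0: successors {w4}; □p there: w4:F. ✗
w4: successors {w5}; □p there: w5:T. ✓
w5: successors {w6}; □p there: w6:F. ✗
w6: successors {w4, w7}; □p there: w4:F, w7:T. ✓
w7: no successors, so ◇□p fails. ✗
— 2 worlds.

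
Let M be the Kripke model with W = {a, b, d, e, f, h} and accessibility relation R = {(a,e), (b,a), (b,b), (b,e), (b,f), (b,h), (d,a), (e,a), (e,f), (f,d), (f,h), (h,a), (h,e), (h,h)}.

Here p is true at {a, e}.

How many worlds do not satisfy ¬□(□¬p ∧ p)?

0

a: □(□¬p ∧ p) is F. ✓
b: □(□¬p ∧ p) is F. ✓
d: □(□¬p ∧ p) is F. ✓
e: □(□¬p ∧ p) is F. ✓
f: □(□¬p ∧ p) is F. ✓
h: □(□¬p ∧ p) is F. ✓
Satisfying worlds: {a, b, d, e, f, h}.
So ¬□(□¬p ∧ p) fails at the other 0 worlds.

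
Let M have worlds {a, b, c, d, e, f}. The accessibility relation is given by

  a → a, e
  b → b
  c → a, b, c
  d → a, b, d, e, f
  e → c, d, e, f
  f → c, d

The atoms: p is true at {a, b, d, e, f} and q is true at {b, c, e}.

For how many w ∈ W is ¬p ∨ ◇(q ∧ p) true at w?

5

a: ¬p is F, ◇(q ∧ p) is T. ✓
b: ¬p is F, ◇(q ∧ p) is T. ✓
c: ¬p is T, ◇(q ∧ p) is T. ✓
d: ¬p is F, ◇(q ∧ p) is T. ✓
e: ¬p is F, ◇(q ∧ p) is T. ✓
f: ¬p is F, ◇(q ∧ p) is F. ✗
Satisfying worlds: {a, b, c, d, e}.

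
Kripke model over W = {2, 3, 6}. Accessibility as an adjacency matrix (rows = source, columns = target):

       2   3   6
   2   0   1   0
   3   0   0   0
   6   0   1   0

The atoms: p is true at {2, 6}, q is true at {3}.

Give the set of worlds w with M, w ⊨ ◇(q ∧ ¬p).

2: successors {3}; q ∧ ¬p there: 3:T. ✓
3: no successors, so ◇(q ∧ ¬p) fails. ✗
6: successors {3}; q ∧ ¬p there: 3:T. ✓

{2, 6}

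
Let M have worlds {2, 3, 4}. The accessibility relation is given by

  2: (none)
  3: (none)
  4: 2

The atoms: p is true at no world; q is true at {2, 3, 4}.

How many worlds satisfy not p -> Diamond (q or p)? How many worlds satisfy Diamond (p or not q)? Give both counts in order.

For not p -> Diamond (q or p):
2: not p is T, Diamond (q or p) is F. ✗
3: not p is T, Diamond (q or p) is F. ✗
4: not p is T, Diamond (q or p) is T. ✓
— 1 world.
For Diamond (p or not q):
2: no successors, so Diamond (p or not q) fails. ✗
3: no successors, so Diamond (p or not q) fails. ✗
4: successors {2}; p or not q there: 2:F. ✗
— 0 worlds.

1 and 0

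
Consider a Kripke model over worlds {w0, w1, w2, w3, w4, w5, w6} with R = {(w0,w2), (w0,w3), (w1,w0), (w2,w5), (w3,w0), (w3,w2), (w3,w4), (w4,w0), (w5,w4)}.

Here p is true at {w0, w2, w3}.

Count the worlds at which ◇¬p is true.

3

w0: successors {w2, w3}; ¬p there: w2:F, w3:F. ✗
w1: successors {w0}; ¬p there: w0:F. ✗
w2: successors {w5}; ¬p there: w5:T. ✓
w3: successors {w0, w2, w4}; ¬p there: w0:F, w2:F, w4:T. ✓
w4: successors {w0}; ¬p there: w0:F. ✗
w5: successors {w4}; ¬p there: w4:T. ✓
w6: no successors, so ◇¬p fails. ✗
Satisfying worlds: {w2, w3, w5}.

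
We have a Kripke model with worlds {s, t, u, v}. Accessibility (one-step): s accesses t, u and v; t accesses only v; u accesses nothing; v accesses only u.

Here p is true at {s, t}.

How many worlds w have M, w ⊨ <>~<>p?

3

s: successors {t, u, v}; ~<>p there: t:T, u:T, v:T. ✓
t: successors {v}; ~<>p there: v:T. ✓
u: no successors, so <>~<>p fails. ✗
v: successors {u}; ~<>p there: u:T. ✓
Satisfying worlds: {s, t, v}.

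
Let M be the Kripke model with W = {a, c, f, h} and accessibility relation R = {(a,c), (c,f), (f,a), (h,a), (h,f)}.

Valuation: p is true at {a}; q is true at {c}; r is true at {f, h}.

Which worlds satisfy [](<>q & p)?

{f}

a: successors {c}; <>q & p there: c:F. ✗
c: successors {f}; <>q & p there: f:F. ✗
f: successors {a}; <>q & p there: a:T. ✓
h: successors {a, f}; <>q & p there: a:T, f:F. ✗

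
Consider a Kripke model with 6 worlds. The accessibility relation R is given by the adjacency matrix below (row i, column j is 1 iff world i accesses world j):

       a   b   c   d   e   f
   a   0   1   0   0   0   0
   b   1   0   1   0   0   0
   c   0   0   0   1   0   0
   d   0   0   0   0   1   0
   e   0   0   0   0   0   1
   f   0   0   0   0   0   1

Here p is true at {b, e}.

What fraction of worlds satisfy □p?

1/3

a: successors {b}; p there: b:T. ✓
b: successors {a, c}; p there: a:F, c:F. ✗
c: successors {d}; p there: d:F. ✗
d: successors {e}; p there: e:T. ✓
e: successors {f}; p there: f:F. ✗
f: successors {f}; p there: f:F. ✗
That's 2 of 6 worlds, so 2/6 = 1/3.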